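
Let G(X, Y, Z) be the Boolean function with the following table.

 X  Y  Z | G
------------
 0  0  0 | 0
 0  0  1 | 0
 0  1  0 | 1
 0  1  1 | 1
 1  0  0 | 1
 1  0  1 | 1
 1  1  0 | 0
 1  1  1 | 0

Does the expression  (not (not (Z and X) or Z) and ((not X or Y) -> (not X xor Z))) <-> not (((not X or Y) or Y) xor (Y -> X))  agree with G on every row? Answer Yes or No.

Test each input against both G and the formula:
  X=0, Y=0, Z=0: formula gives 0, G = 0 ✓
  X=0, Y=0, Z=1: formula gives 0, G = 0 ✓
  X=0, Y=1, Z=0: formula gives 1, G = 1 ✓
  X=0, Y=1, Z=1: formula gives 1, G = 1 ✓
  X=1, Y=0, Z=0: formula gives 1, G = 1 ✓
  …and likewise for the remaining 3 rows.
No disagreement on any input; they are logically equivalent.

Yes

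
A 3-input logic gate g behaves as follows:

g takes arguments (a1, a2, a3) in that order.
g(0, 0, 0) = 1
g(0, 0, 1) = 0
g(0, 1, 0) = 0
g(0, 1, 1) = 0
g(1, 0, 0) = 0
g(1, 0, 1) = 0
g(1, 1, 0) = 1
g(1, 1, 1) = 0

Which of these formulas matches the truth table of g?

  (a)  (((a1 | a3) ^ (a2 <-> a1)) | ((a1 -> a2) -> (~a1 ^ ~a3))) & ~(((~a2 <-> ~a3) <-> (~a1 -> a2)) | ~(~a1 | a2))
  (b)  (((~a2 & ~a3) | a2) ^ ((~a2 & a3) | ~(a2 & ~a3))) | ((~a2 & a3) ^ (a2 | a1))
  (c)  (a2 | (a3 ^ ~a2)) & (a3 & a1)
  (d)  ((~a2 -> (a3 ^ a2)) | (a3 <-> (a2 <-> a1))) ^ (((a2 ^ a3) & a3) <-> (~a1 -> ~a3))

(b) disagrees with g on (0,0,0) (formula → 0, table → 1); rule it out.
(c) disagrees with g on (0,0,0) (formula → 0, table → 1); rule it out.
(d) disagrees with g on (0,0,0) (formula → 0, table → 1); rule it out.
Only (a) survives; checking it on all 8 rows confirms it matches g.

a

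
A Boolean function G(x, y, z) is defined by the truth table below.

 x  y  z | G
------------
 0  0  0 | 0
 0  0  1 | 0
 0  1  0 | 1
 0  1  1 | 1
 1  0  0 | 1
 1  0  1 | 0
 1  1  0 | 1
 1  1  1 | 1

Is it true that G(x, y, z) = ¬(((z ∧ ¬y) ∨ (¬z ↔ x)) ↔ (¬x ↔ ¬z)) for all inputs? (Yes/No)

Test each input against both G and the formula:
  x=0, y=0, z=0: formula gives 1, but G = 0 ✗
Since they disagree at (0,0,0), the expression is not a correct formula for G.

No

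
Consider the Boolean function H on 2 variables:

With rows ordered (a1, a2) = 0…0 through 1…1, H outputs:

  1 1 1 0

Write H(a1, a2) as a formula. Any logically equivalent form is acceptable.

The output is 0 only when every input is 1 — NAND of all inputs.

H(a1, a2) = not (a1 and a2)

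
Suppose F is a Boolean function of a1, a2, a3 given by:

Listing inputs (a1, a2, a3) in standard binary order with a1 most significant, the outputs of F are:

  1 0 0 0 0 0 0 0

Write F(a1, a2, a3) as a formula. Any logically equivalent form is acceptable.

The output is 1 only when every input is 0 — NOR of all inputs.

F(a1, a2, a3) = NOT ((a1 OR a2) OR a3)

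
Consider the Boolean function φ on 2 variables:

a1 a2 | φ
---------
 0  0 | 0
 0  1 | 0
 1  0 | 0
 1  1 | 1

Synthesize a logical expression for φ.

φ(a1, a2) = a1 · a2

The output is 1 only when every input is 1 — the AND of all inputs.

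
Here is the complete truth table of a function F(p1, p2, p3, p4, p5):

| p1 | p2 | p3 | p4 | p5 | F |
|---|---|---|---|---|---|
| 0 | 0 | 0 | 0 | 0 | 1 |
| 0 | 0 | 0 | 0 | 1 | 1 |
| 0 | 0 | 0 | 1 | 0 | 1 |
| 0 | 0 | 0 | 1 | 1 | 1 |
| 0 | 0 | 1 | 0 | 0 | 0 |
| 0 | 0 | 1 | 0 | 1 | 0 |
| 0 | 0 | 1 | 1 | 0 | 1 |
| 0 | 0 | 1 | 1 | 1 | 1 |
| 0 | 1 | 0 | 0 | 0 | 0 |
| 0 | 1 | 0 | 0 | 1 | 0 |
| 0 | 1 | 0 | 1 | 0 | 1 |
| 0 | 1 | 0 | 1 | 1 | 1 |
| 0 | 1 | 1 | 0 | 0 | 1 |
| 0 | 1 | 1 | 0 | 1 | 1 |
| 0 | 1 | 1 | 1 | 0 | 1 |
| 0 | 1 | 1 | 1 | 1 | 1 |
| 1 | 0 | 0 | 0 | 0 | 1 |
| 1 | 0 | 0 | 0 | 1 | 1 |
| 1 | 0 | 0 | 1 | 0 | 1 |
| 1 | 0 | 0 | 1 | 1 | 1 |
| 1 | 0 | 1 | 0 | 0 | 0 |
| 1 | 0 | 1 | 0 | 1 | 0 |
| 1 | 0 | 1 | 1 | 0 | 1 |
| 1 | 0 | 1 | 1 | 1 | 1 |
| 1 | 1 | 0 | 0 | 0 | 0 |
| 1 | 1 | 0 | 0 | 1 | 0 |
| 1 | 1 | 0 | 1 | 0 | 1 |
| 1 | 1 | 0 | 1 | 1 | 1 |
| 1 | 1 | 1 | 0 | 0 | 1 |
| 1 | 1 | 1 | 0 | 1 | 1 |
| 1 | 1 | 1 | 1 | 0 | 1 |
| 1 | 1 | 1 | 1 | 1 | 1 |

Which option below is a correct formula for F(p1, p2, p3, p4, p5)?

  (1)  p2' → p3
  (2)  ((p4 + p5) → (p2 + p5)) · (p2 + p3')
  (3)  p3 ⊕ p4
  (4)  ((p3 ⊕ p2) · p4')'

4

(1) fails at (0,0,0,0,0): the formula yields 0, F is 1.
(2) fails at (0,0,0,1,0): the formula yields 0, F is 1.
(3) fails at (0,0,0,0,0): the formula yields 0, F is 1.
(4) is the remaining candidate, and it agrees with F on all 32 inputs.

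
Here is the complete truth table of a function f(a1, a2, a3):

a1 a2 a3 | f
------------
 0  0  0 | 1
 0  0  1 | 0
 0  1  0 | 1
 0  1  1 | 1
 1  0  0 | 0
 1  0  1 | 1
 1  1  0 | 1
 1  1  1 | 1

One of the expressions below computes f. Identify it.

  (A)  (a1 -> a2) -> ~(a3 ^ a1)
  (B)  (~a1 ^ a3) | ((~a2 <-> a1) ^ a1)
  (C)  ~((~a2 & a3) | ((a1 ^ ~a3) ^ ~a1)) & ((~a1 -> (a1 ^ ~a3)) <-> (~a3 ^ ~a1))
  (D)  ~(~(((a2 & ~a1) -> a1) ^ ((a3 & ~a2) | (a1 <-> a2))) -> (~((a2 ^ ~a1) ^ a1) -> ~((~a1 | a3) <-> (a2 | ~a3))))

B

(A) disagrees with f on (0,1,1) (formula → 0, table → 1); rule it out.
(C) disagrees with f on (0,0,0) (formula → 0, table → 1); rule it out.
(D) disagrees with f on (0,0,0) (formula → 0, table → 1); rule it out.
That leaves (B). Evaluating it on every row reproduces the table of f exactly.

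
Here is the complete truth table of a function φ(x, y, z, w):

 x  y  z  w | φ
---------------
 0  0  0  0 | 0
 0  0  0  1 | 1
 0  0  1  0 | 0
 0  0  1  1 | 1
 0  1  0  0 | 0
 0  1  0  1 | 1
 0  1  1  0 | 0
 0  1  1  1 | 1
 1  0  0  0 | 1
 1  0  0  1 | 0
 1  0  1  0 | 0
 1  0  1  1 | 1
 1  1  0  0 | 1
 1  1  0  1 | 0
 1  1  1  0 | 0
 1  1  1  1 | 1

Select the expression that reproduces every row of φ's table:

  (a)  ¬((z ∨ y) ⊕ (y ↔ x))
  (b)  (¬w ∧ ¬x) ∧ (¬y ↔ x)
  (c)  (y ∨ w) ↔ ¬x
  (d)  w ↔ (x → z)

(a): at (0,0,0,1) it gives 0, but φ = 1 — eliminated.
(b): at (0,0,0,1) it gives 0, but φ = 1 — eliminated.
(c): at (0,1,0,0) it gives 1, but φ = 0 — eliminated.
(d) is the remaining candidate, and it agrees with φ on all 16 inputs.

d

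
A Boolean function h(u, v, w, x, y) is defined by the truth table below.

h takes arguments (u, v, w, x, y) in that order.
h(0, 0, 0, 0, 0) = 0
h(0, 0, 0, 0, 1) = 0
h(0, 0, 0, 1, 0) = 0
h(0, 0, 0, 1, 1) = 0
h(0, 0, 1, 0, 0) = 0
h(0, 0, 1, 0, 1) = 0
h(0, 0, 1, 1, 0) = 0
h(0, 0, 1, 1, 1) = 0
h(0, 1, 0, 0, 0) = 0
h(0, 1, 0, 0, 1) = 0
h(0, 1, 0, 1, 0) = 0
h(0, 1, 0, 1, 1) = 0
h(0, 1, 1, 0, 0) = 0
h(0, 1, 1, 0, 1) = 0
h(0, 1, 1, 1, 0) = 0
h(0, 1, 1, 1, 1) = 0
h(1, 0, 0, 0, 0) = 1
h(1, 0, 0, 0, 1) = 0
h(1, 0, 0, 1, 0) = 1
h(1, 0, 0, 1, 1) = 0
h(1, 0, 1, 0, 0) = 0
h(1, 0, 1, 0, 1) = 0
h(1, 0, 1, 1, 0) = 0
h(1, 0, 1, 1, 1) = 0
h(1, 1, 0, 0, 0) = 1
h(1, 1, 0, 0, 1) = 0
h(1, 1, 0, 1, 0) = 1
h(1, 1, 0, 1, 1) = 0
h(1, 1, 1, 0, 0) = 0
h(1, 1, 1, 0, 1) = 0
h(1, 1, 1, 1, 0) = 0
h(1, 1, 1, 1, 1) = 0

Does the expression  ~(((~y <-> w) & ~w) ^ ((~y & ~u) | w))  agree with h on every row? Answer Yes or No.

Yes

Check the formula against h row by row:
  u=0, v=0, w=0, x=0, y=0: formula gives 0, h = 0 ✓
  u=0, v=0, w=0, x=0, y=1: formula gives 0, h = 0 ✓
  u=0, v=0, w=0, x=1, y=0: formula gives 0, h = 0 ✓
  u=0, v=0, w=0, x=1, y=1: formula gives 0, h = 0 ✓
  … (the remaining 28 rows also agree.)
All 32 rows match — the expression computes h exactly.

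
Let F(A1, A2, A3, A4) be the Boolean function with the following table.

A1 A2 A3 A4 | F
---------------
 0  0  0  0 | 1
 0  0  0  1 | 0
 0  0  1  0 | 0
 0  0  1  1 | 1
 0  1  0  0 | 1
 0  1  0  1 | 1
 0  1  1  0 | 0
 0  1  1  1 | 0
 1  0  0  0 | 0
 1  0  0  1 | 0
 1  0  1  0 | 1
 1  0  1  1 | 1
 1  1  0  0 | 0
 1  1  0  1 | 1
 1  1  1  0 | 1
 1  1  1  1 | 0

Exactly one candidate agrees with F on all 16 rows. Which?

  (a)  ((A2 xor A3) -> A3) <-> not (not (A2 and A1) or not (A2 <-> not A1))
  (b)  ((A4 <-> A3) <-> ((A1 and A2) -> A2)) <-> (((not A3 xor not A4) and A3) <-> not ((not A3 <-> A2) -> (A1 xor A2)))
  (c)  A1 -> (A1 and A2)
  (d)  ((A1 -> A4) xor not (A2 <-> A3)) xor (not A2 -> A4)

d

(a) disagrees with F on (0,0,0,0) (formula → 0, table → 1); rule it out.
(b) disagrees with F on (0,0,1,1) (formula → 0, table → 1); rule it out.
(c) disagrees with F on (0,0,0,1) (formula → 1, table → 0); rule it out.
(d) is the remaining candidate, and it agrees with F on all 16 inputs.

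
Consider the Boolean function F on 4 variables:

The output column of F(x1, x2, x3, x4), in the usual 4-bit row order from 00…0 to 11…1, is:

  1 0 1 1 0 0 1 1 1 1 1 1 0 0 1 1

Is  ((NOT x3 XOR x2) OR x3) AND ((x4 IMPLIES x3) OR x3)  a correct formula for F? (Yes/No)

Evaluate ((NOT x3 XOR x2) OR x3) AND ((x4 IMPLIES x3) OR x3) on each row and compare to F:
  x1=0, x2=0, x3=0, x4=0: formula gives 1, F = 1 ✓
  x1=0, x2=0, x3=0, x4=1: formula gives 0, F = 0 ✓
  x1=0, x2=0, x3=1, x4=0: formula gives 1, F = 1 ✓
  x1=0, x2=0, x3=1, x4=1: formula gives 1, F = 1 ✓
  …
  x1=1, x2=0, x3=0, x4=1: formula gives 0, but F = 1 ✗
Since they disagree at (1,0,0,1), the expression is not a correct formula for F.

No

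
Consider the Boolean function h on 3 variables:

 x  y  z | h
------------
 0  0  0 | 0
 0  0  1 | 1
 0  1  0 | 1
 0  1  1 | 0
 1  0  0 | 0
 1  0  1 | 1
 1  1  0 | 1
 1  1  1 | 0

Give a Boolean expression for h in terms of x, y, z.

h(x, y, z) = ((((not x and not y) and z) or ((not x and y) and not z)) or ((x and not y) and z)) or ((x and y) and not z)

Collect the rows where h=1 — (0,0,1), (0,1,0), (1,0,1), (1,1,0) — and write one minterm per row: ¬x·¬y·z, ¬x·y·¬z, x·¬y·z, x·y·¬z. Their union (logical OR) reproduces the table exactly.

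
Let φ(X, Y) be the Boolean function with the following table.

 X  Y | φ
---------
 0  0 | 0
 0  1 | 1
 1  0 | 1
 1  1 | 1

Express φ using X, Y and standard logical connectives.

The output is 1 whenever at least one input is 1 — the OR of all inputs.

φ(X, Y) = X or Y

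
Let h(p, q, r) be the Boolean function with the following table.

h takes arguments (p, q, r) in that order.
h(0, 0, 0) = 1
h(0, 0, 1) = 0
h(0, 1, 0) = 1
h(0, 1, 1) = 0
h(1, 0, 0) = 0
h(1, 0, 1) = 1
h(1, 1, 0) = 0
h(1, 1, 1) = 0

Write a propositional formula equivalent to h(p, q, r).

h(p, q, r) = (((NOT p AND NOT q) AND NOT r) OR ((NOT p AND q) AND NOT r)) OR ((p AND NOT q) AND r)

The 1-rows are (0,0,0), (0,1,0), (1,0,1). Each contributes one minterm — ¬p·¬q·¬r; ¬p·q·¬r; p·¬q·r — and their disjunction is a sum-of-products form of h.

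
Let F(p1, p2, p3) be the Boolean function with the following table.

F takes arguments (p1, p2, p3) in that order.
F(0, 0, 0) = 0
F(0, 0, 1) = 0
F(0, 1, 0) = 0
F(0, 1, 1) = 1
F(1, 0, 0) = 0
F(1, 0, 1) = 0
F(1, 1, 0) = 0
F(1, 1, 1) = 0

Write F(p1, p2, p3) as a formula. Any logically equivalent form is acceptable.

F(p1, p2, p3) = (~p1 & p2) & p3

Only row (0,1,1) gives 1. That row's minterm ¬p1·p2·p3 is F directly.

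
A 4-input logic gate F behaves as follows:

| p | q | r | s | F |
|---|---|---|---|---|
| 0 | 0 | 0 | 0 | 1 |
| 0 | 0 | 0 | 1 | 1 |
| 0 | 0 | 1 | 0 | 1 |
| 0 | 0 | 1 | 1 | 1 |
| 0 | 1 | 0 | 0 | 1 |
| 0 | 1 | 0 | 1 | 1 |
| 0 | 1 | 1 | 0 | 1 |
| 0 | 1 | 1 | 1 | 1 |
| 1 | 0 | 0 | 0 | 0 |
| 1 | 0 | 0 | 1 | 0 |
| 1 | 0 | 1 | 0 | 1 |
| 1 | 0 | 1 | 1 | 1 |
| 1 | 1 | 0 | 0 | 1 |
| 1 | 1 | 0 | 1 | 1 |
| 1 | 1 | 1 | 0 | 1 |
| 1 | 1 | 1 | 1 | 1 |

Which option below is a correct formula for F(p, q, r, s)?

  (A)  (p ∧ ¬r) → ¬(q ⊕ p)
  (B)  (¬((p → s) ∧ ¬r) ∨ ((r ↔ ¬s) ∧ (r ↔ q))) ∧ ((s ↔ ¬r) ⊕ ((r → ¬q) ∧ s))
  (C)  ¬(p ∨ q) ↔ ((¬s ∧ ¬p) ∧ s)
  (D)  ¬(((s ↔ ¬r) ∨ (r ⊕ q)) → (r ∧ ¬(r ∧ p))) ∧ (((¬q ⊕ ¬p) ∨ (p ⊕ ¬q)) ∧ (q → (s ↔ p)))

(B) disagrees with F on (0,0,0,0) (formula → 0, table → 1); rule it out.
(C) disagrees with F on (0,0,0,0) (formula → 0, table → 1); rule it out.
(D) disagrees with F on (0,0,0,0) (formula → 0, table → 1); rule it out.
Only (A) survives; checking it on all 16 rows confirms it matches F.

A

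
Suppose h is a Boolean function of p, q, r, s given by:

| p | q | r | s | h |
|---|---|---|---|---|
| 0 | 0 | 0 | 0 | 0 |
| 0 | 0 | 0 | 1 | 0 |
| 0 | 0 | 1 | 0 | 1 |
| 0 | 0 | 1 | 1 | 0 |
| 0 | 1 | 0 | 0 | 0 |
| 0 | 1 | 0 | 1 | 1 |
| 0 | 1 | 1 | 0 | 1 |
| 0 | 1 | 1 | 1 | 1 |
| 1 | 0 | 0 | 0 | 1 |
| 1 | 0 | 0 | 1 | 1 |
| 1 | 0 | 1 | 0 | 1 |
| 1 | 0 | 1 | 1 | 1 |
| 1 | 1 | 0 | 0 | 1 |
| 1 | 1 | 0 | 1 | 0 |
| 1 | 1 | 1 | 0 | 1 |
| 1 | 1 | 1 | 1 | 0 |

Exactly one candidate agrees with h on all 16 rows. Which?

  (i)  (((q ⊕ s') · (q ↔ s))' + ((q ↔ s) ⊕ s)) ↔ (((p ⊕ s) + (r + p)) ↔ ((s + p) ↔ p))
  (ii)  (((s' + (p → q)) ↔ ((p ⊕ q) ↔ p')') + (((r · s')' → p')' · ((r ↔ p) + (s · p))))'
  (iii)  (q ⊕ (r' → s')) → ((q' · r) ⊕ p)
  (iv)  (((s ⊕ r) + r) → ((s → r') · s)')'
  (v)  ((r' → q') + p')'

(ii): at (0,0,1,0) it gives 0, but h = 1 — eliminated.
(iii): at (0,0,0,1) it gives 1, but h = 0 — eliminated.
(iv): at (0,0,0,1) it gives 1, but h = 0 — eliminated.
(v): at (0,0,1,0) it gives 0, but h = 1 — eliminated.
(i) is the remaining candidate, and it agrees with h on all 16 inputs.

i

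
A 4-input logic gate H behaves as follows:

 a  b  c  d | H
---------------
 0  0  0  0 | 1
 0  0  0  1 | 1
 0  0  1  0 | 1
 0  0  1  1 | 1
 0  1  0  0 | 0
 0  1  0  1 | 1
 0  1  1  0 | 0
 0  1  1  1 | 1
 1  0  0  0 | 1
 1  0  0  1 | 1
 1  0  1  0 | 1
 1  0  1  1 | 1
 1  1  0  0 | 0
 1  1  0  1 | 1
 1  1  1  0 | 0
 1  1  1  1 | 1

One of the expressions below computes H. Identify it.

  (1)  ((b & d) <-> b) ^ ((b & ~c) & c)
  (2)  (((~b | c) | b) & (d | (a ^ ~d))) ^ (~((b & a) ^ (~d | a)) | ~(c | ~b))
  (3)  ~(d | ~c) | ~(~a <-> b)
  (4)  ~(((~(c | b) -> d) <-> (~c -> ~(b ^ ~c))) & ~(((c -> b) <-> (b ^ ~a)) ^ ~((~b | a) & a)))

1

(2) disagrees with H on (0,0,0,1) (formula → 0, table → 1); rule it out.
(3) disagrees with H on (0,1,0,1) (formula → 0, table → 1); rule it out.
(4) disagrees with H on (0,0,0,0) (formula → 0, table → 1); rule it out.
(1) is the remaining candidate, and it agrees with H on all 16 inputs.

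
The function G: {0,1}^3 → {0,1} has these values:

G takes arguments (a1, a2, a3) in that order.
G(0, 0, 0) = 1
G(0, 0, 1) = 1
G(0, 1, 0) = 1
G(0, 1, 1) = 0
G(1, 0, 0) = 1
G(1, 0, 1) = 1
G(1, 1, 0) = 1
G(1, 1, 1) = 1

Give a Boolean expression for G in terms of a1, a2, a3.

G(a1, a2, a3) = not ((not a1 and a2) and a3)

Only row (0,1,1) gives 0. So G is 1 everywhere except there — the complement of the minterm ¬a1·a2·a3.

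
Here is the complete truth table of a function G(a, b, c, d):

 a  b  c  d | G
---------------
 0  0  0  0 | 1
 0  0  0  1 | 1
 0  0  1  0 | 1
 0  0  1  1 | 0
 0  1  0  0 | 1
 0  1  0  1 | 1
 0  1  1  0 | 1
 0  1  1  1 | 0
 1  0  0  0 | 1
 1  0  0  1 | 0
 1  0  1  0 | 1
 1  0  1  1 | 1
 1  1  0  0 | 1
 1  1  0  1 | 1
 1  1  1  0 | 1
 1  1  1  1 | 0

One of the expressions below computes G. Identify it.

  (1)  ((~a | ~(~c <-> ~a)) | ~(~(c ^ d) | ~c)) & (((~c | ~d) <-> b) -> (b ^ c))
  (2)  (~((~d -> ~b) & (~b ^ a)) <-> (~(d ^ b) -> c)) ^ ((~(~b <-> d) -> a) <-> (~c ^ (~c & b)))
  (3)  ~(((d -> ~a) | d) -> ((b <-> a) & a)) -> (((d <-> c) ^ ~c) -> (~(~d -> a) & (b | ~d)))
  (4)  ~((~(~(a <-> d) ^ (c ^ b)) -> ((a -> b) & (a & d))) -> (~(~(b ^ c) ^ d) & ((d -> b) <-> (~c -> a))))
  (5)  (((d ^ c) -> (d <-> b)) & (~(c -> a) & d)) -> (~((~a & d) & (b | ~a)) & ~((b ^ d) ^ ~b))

(1) disagrees with G on (0,0,1,1) (formula → 1, table → 0); rule it out.
(3) disagrees with G on (0,0,0,1) (formula → 0, table → 1); rule it out.
(4) disagrees with G on (0,0,0,0) (formula → 0, table → 1); rule it out.
(5) disagrees with G on (1,0,0,1) (formula → 1, table → 0); rule it out.
Only (2) survives; checking it on all 16 rows confirms it matches G.

2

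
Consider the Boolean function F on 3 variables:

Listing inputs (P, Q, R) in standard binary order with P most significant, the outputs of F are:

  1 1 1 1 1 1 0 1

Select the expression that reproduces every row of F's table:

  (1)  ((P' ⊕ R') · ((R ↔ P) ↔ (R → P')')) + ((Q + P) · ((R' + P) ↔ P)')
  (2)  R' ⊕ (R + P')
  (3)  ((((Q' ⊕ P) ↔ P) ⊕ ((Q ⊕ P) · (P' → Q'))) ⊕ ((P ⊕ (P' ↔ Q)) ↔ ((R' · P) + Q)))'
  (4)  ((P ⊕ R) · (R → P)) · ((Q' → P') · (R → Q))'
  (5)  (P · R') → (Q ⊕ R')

(1) disagrees with F on (0,0,0) (formula → 0, table → 1); rule it out.
(2) disagrees with F on (0,0,0) (formula → 0, table → 1); rule it out.
(3) disagrees with F on (0,0,0) (formula → 0, table → 1); rule it out.
(4) disagrees with F on (0,0,0) (formula → 0, table → 1); rule it out.
(5) is the remaining candidate, and it agrees with F on all 8 inputs.

5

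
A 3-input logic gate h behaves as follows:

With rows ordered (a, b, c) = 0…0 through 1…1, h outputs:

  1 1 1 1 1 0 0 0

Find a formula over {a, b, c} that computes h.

There are just 3 zero rows: (1,0,1), (1,1,0), (1,1,1). Their minterms are a·¬b·c, a·b·¬c, a·b·c; the OR of those covers precisely the 0-outputs, and negating it yields h.

h(a, b, c) = not ((((a and not b) and c) or ((a and b) and not c)) or ((a and b) and c))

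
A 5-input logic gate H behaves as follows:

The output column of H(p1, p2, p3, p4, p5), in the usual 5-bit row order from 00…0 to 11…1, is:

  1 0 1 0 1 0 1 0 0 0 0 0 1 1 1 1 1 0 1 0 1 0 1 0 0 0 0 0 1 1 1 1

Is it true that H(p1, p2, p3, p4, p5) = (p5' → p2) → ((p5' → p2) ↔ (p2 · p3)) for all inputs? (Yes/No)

Yes

Test each input against both H and the formula:
  p1=0, p2=0, p3=0, p4=0, p5=0: formula gives 1, H = 1 ✓
  p1=0, p2=0, p3=0, p4=0, p5=1: formula gives 0, H = 0 ✓
  p1=0, p2=0, p3=0, p4=1, p5=0: formula gives 1, H = 1 ✓
  p1=0, p2=0, p3=0, p4=1, p5=1: formula gives 0, H = 0 ✓
  …and likewise for the remaining 28 rows.
No disagreement on any input; they are logically equivalent.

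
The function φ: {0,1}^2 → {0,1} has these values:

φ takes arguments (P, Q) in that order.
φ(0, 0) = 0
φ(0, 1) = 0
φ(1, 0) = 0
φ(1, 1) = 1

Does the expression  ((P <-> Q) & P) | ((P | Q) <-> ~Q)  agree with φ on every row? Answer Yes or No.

No

Test each input against both φ and the formula:
  P=0, Q=0: formula gives 0, φ = 0 ✓
  P=0, Q=1: formula gives 0, φ = 0 ✓
  P=1, Q=0: formula gives 1, but φ = 0 ✗
A single disagreement suffices: at (1,0) they differ, so the formula does not compute φ.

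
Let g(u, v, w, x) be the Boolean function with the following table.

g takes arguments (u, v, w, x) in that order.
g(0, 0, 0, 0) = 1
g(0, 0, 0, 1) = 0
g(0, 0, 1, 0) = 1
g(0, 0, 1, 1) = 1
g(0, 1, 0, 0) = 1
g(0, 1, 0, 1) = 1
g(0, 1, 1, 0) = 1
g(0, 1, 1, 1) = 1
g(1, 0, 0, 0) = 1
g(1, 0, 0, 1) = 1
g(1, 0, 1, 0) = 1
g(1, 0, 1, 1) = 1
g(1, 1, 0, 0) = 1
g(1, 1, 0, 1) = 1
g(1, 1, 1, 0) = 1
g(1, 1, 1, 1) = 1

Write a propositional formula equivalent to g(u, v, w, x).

g is 0 on exactly one input, (0,0,0,1), whose minterm is ¬u·¬v·¬w·x. So g is the negation of that single conjunction.

g(u, v, w, x) = NOT (((NOT u AND NOT v) AND NOT w) AND x)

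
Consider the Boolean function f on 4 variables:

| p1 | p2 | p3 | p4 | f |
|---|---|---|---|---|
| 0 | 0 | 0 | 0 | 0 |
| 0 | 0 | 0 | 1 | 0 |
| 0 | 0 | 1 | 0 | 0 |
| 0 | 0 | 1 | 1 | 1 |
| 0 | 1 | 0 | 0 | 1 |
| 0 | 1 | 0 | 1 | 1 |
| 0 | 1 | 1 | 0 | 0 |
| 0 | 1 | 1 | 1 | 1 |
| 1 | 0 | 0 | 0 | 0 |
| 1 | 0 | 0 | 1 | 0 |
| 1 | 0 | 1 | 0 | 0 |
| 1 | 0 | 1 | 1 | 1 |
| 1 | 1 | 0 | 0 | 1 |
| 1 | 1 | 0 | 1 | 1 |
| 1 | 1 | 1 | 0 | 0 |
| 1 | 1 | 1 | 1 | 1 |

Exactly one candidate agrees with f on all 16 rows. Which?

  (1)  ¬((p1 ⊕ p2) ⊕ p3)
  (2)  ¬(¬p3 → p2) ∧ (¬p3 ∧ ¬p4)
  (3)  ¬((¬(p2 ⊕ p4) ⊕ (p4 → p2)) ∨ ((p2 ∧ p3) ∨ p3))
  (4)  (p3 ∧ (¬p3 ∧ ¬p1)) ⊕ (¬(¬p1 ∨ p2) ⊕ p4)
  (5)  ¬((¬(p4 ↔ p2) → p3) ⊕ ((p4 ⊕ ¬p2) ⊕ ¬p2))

(1) disagrees with f on (0,0,0,0) (formula → 1, table → 0); rule it out.
(2) disagrees with f on (0,0,0,0) (formula → 1, table → 0); rule it out.
(3) disagrees with f on (0,0,0,0) (formula → 1, table → 0); rule it out.
(4) disagrees with f on (0,0,0,1) (formula → 1, table → 0); rule it out.
Only (5) survives; checking it on all 16 rows confirms it matches f.

5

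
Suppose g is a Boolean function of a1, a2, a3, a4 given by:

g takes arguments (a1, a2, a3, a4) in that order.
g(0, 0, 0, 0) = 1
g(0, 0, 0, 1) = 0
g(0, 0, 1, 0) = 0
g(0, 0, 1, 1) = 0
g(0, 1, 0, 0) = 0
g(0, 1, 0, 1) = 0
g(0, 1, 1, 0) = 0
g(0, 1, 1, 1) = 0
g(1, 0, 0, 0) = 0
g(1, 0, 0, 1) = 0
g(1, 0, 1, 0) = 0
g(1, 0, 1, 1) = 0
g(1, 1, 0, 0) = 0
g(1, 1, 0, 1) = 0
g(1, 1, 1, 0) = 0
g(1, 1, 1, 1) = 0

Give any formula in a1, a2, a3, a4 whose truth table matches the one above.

The output is 1 only when every input is 0 — NOR of all inputs.

g(a1, a2, a3, a4) = ~(((a1 | a2) | a3) | a4)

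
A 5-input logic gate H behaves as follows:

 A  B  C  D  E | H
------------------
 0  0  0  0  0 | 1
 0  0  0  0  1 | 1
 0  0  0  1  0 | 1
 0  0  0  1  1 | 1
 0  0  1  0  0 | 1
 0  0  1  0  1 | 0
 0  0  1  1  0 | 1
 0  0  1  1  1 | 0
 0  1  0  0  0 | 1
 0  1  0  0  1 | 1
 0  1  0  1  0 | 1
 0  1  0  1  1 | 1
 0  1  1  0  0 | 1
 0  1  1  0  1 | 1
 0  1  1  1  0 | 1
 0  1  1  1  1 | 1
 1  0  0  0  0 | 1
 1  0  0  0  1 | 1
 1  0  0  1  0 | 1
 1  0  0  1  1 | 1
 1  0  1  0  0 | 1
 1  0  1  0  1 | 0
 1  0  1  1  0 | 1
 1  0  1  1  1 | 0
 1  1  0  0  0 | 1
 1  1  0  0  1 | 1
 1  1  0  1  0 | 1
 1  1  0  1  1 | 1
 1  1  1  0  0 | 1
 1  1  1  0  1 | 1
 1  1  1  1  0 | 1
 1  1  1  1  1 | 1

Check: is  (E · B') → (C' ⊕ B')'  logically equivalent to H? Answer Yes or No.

Evaluate (E · B') → (C' ⊕ B')' on each row and compare to H:
  A=0, B=0, C=0, D=0, E=0: formula gives 1, H = 1 ✓
  A=0, B=0, C=0, D=0, E=1: formula gives 1, H = 1 ✓
  A=0, B=0, C=0, D=1, E=0: formula gives 1, H = 1 ✓
  A=0, B=0, C=0, D=1, E=1: formula gives 1, H = 1 ✓
  … (the remaining 28 rows also agree.)
No disagreement on any input; they are logically equivalent.

Yes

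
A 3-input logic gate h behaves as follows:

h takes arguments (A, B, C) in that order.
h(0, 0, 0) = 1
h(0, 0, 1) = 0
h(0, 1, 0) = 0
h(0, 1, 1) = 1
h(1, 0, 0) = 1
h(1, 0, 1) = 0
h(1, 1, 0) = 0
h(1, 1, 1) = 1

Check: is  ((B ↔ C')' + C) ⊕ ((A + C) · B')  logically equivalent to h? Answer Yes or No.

No

Test each input against both h and the formula:
  A=0, B=0, C=0: formula gives 1, h = 1 ✓
  A=0, B=0, C=1: formula gives 0, h = 0 ✓
  A=0, B=1, C=0: formula gives 0, h = 0 ✓
  A=0, B=1, C=1: formula gives 1, h = 1 ✓
  A=1, B=0, C=0: formula gives 0, but h = 1 ✗
Row (1,0,0) is a counterexample, so the formula is not equivalent to h.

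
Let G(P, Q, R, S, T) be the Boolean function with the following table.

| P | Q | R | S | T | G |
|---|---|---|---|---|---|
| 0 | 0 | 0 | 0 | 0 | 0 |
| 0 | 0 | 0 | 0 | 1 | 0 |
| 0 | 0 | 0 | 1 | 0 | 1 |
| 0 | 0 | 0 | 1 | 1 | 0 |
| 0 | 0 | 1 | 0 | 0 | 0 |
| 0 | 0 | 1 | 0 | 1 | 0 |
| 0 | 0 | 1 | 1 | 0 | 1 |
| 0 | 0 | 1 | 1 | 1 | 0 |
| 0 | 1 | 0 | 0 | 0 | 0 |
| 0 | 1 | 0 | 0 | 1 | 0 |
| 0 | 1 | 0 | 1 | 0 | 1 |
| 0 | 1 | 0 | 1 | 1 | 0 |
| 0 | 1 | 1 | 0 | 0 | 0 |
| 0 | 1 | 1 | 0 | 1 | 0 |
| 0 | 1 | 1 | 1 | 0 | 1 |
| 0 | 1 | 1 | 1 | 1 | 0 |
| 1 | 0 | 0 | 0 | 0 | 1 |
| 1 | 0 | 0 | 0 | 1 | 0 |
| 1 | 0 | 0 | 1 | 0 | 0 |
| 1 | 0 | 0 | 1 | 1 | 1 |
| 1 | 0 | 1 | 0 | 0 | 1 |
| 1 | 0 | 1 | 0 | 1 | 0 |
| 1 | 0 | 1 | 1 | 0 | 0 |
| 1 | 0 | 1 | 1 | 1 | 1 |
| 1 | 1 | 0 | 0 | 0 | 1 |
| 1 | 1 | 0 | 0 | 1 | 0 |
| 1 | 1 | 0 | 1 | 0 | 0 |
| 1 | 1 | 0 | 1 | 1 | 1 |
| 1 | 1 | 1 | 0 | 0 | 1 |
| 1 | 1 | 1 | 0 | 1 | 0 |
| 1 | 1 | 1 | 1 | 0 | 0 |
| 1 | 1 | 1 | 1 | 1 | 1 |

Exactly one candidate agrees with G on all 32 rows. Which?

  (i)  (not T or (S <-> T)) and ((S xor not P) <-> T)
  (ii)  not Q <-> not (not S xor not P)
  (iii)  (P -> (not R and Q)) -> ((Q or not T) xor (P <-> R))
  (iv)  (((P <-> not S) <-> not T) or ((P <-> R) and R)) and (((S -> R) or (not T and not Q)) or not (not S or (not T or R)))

i

(ii): at (0,0,0,0,0) it gives 1, but G = 0 — eliminated.
(iii): at (0,0,0,0,1) it gives 1, but G = 0 — eliminated.
(iv): at (0,0,0,0,1) it gives 1, but G = 0 — eliminated.
That leaves (i). Evaluating it on every row reproduces the table of G exactly.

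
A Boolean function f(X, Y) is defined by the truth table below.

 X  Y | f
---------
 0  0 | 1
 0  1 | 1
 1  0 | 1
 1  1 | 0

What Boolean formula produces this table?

The output is 0 only when every input is 1 — NAND of all inputs.

f(X, Y) = NOT (X AND Y)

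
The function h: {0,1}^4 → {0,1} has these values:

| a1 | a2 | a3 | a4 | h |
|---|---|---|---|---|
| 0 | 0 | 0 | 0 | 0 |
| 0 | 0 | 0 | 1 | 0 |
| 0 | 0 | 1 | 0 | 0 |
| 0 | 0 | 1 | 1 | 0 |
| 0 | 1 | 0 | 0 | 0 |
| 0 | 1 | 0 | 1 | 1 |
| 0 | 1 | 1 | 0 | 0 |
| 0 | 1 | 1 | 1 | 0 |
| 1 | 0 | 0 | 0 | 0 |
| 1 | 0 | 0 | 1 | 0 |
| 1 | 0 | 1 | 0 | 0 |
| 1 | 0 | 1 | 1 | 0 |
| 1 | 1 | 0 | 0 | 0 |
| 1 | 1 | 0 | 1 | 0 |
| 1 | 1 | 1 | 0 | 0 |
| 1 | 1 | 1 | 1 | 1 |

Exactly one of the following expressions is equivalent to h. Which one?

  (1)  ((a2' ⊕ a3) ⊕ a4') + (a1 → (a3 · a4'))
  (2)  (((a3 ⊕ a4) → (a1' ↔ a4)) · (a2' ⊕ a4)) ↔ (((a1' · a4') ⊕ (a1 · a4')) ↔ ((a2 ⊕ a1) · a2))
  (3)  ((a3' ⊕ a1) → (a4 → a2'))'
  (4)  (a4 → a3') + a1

(1) fails at (0,0,0,0): the formula yields 1, h is 0.
(2) fails at (0,0,1,0): the formula yields 1, h is 0.
(4) fails at (0,0,0,0): the formula yields 1, h is 0.
Only (3) survives; checking it on all 16 rows confirms it matches h.

3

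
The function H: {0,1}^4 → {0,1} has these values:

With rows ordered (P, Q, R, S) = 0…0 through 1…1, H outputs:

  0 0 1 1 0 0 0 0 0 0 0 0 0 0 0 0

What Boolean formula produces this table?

H(P, Q, R, S) = (((NOT P AND NOT Q) AND R) AND NOT S) OR (((NOT P AND NOT Q) AND R) AND S)

Collect the rows where H=1 — (0,0,1,0), (0,0,1,1) — and write one minterm per row: ¬P·¬Q·R·¬S, ¬P·¬Q·R·S. Their union (logical OR) reproduces the table exactly.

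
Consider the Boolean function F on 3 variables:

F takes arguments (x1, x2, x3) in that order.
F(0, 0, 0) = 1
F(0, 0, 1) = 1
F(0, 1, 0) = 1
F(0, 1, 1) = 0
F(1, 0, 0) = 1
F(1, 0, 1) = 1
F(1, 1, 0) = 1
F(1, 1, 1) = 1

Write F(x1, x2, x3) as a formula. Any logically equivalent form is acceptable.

Only row (0,1,1) gives 0. So F is 1 everywhere except there — the complement of the minterm ¬x1·x2·x3.

F(x1, x2, x3) = not ((not x1 and x2) and x3)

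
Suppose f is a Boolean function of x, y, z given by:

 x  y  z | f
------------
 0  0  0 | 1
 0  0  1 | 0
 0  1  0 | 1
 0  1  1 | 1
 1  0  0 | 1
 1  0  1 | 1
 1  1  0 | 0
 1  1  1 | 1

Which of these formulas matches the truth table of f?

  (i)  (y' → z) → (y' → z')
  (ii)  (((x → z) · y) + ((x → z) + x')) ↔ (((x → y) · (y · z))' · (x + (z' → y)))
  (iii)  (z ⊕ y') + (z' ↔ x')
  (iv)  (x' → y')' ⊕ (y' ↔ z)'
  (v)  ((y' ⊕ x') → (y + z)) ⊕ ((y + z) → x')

iii

(i): at (1,0,1) it gives 0, but f = 1 — eliminated.
(ii): at (0,0,0) it gives 0, but f = 1 — eliminated.
(iv): at (0,1,1) it gives 0, but f = 1 — eliminated.
(v): at (0,0,0) it gives 0, but f = 1 — eliminated.
Only (iii) survives; checking it on all 8 rows confirms it matches f.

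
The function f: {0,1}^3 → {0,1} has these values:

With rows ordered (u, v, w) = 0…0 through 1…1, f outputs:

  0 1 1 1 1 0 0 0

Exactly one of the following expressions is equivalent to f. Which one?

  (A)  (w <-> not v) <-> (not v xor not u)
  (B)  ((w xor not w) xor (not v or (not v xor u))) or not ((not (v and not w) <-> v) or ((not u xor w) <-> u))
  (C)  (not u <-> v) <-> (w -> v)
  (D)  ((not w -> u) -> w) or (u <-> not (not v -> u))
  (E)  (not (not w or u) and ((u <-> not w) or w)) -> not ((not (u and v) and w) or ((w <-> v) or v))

C

(A): at (0,0,0) it gives 1, but f = 0 — eliminated.
(B): at (0,0,0) it gives 1, but f = 0 — eliminated.
(D): at (0,0,0) it gives 1, but f = 0 — eliminated.
(E): at (0,0,0) it gives 1, but f = 0 — eliminated.
That leaves (C). Evaluating it on every row reproduces the table of f exactly.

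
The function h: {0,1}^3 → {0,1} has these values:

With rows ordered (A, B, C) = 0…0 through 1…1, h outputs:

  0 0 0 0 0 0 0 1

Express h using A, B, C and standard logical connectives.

h is 1 on exactly one input, (1,1,1), whose minterm is A·B·C. So h is just that conjunction.

h(A, B, C) = (A · B) · C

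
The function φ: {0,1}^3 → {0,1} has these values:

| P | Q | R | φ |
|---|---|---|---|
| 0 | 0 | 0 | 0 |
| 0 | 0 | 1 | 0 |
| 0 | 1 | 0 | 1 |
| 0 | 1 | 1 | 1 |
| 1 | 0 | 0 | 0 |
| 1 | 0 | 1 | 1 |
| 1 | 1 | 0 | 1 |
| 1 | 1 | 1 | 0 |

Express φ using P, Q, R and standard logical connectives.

The 1-rows are (0,1,0), (0,1,1), (1,0,1), (1,1,0). Each contributes one minterm — ¬P·Q·¬R; ¬P·Q·R; P·¬Q·R; P·Q·¬R — and their disjunction is a sum-of-products form of φ.

φ(P, Q, R) = ((((NOT P AND Q) AND NOT R) OR ((NOT P AND Q) AND R)) OR ((P AND NOT Q) AND R)) OR ((P AND Q) AND NOT R)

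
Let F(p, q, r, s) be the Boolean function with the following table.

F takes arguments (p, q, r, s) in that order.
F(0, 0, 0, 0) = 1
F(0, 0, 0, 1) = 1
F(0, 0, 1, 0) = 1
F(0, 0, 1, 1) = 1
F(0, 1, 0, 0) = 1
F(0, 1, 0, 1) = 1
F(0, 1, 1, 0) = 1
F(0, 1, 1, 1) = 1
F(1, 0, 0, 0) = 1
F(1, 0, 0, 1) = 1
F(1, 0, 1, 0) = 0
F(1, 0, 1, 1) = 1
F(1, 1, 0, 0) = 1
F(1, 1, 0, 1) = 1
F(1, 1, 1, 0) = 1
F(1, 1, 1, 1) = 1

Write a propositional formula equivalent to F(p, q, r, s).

F(p, q, r, s) = ¬(((p ∧ ¬q) ∧ r) ∧ ¬s)

F is 0 on exactly one input, (1,0,1,0), whose minterm is p·¬q·r·¬s. So F is the negation of that single conjunction.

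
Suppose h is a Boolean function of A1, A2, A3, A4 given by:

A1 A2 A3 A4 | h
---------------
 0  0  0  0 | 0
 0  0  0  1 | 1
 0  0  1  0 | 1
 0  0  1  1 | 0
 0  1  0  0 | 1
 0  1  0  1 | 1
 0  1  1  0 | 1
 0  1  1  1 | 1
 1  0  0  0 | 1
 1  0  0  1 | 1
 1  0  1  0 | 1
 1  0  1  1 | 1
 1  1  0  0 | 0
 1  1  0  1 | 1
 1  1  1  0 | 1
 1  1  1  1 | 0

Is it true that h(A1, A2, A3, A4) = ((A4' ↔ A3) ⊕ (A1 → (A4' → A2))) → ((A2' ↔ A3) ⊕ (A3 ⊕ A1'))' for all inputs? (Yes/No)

Yes

Check the formula against h row by row:
  A1=0, A2=0, A3=0, A4=0: formula gives 0, h = 0 ✓
  A1=0, A2=0, A3=0, A4=1: formula gives 1, h = 1 ✓
  A1=0, A2=0, A3=1, A4=0: formula gives 1, h = 1 ✓
  A1=0, A2=0, A3=1, A4=1: formula gives 0, h = 0 ✓
  …and likewise for the remaining 12 rows.
No disagreement on any input; they are logically equivalent.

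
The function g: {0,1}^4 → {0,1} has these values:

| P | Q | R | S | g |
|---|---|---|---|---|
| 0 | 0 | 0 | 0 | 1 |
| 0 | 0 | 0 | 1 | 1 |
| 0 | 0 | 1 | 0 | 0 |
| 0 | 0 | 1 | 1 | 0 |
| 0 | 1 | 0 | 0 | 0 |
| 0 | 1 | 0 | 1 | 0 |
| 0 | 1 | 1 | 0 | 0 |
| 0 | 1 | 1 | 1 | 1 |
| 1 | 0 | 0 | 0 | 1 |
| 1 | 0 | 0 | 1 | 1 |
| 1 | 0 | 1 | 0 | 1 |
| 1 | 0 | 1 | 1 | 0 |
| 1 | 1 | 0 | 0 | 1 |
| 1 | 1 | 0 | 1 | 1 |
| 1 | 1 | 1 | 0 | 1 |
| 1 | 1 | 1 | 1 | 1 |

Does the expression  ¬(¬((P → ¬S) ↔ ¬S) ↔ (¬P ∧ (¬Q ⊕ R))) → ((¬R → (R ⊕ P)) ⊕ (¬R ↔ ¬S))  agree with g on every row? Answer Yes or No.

Evaluate ¬(¬((P → ¬S) ↔ ¬S) ↔ (¬P ∧ (¬Q ⊕ R))) → ((¬R → (R ⊕ P)) ⊕ (¬R ↔ ¬S)) on each row and compare to g:
  P=0, Q=0, R=0, S=0: formula gives 1, g = 1 ✓
  P=0, Q=0, R=0, S=1: formula gives 1, g = 1 ✓
  P=0, Q=0, R=1, S=0: formula gives 1, but g = 0 ✗
Since they disagree at (0,0,1,0), the expression is not a correct formula for g.

No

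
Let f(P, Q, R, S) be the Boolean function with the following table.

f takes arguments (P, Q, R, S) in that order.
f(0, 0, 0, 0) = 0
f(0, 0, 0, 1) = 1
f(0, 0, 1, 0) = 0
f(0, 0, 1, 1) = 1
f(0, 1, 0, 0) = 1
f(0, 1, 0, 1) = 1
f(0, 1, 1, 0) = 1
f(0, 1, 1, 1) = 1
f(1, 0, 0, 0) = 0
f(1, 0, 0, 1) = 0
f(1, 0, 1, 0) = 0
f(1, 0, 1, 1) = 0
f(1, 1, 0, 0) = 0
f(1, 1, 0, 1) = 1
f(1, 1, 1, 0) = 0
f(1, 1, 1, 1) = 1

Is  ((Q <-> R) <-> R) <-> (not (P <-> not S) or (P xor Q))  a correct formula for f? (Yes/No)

Yes

Evaluate ((Q <-> R) <-> R) <-> (not (P <-> not S) or (P xor Q)) on each row and compare to f:
  P=0, Q=0, R=0, S=0: formula gives 0, f = 0 ✓
  P=0, Q=0, R=0, S=1: formula gives 1, f = 1 ✓
  P=0, Q=0, R=1, S=0: formula gives 0, f = 0 ✓
  P=0, Q=0, R=1, S=1: formula gives 1, f = 1 ✓
  … (the remaining 12 rows also agree.)
All 16 rows match — the expression computes f exactly.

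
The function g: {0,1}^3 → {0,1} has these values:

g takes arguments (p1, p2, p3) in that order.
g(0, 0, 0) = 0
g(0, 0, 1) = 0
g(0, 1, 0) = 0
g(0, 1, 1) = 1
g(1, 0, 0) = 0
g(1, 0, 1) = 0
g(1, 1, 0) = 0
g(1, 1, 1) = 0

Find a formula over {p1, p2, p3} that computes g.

g(p1, p2, p3) = (p1' · p2) · p3

Only row (0,1,1) gives 1. That row's minterm ¬p1·p2·p3 is g directly.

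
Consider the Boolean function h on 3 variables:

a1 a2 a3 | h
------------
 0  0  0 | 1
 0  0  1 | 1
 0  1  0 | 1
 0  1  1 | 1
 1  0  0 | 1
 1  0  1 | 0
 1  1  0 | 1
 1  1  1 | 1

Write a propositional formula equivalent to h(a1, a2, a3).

h is 0 on exactly one input, (1,0,1), whose minterm is a1·¬a2·a3. So h is the negation of that single conjunction.

h(a1, a2, a3) = NOT ((a1 AND NOT a2) AND a3)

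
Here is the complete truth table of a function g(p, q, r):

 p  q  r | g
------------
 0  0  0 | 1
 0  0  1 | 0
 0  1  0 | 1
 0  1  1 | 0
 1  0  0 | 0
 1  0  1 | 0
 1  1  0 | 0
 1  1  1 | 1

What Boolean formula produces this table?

g=1 on 3 inputs: (0,0,0), (0,1,0), (1,1,1). Reading each as a conjunction of literals (¬p·¬q·¬r, ¬p·q·¬r, p·q·r) and taking the OR gives the canonical DNF.

g(p, q, r) = (((~p & ~q) & ~r) | ((~p & q) & ~r)) | ((p & q) & r)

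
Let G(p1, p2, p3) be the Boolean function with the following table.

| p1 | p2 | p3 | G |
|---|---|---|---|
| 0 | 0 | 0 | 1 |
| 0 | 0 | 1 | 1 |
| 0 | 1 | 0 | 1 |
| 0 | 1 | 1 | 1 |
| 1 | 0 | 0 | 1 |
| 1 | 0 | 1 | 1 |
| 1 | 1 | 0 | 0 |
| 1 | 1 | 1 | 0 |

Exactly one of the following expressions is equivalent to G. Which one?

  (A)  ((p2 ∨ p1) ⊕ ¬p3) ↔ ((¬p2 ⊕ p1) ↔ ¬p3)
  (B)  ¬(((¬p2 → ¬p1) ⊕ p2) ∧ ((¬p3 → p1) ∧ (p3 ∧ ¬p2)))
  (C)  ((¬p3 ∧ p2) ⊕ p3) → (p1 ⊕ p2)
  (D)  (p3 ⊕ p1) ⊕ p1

(B) fails at (0,0,1): the formula yields 0, G is 1.
(C) fails at (0,0,1): the formula yields 0, G is 1.
(D) fails at (0,0,0): the formula yields 0, G is 1.
Only (A) survives; checking it on all 8 rows confirms it matches G.

A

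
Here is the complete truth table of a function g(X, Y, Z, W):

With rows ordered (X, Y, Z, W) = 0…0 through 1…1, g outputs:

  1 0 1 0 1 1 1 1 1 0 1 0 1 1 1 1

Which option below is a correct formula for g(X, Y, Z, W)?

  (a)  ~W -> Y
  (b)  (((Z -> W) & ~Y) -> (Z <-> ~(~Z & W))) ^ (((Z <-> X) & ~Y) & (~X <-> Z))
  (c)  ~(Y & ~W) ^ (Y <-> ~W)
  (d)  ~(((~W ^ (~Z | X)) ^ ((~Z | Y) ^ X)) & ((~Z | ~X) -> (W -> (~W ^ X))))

(a) disagrees with g on (0,0,0,0) (formula → 0, table → 1); rule it out.
(b) disagrees with g on (0,0,0,0) (formula → 0, table → 1); rule it out.
(d) disagrees with g on (0,0,0,0) (formula → 0, table → 1); rule it out.
That leaves (c). Evaluating it on every row reproduces the table of g exactly.

c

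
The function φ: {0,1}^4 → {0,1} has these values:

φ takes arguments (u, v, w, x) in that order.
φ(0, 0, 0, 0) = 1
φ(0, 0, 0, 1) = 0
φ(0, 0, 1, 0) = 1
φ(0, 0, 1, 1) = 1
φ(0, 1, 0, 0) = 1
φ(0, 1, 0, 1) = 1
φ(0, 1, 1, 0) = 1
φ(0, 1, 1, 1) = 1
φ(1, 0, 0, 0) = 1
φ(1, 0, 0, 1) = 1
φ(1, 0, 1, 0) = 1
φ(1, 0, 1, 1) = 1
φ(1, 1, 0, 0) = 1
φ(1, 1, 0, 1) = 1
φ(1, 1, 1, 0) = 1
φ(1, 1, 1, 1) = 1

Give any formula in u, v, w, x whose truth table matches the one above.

φ(u, v, w, x) = not (((not u and not v) and not w) and x)

φ is 0 on exactly one input, (0,0,0,1), whose minterm is ¬u·¬v·¬w·x. So φ is the negation of that single conjunction.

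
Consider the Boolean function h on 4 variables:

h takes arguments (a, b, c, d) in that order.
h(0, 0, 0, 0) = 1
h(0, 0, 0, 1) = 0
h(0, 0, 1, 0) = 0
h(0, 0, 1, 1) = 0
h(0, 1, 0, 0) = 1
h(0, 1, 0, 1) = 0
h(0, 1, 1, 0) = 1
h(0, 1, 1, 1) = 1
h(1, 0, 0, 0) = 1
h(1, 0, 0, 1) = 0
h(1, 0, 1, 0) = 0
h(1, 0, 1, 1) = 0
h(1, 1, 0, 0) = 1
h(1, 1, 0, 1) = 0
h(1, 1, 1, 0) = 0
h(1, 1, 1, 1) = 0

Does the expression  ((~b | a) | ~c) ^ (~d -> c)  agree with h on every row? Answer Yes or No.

Evaluate ((~b | a) | ~c) ^ (~d -> c) on each row and compare to h:
  a=0, b=0, c=0, d=0: formula gives 1, h = 1 ✓
  a=0, b=0, c=0, d=1: formula gives 0, h = 0 ✓
  a=0, b=0, c=1, d=0: formula gives 0, h = 0 ✓
  a=0, b=0, c=1, d=1: formula gives 0, h = 0 ✓
  …and likewise for the remaining 12 rows.
All 16 rows match — the expression computes h exactly.

Yes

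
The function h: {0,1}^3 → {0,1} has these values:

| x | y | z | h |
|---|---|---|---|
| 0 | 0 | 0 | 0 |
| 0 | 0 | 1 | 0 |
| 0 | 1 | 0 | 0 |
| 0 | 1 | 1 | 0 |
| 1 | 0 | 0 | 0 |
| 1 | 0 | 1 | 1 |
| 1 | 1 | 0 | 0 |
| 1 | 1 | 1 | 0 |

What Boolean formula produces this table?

h(x, y, z) = (x ∧ ¬y) ∧ z

h is 1 on exactly one input, (1,0,1), whose minterm is x·¬y·z. So h is just that conjunction.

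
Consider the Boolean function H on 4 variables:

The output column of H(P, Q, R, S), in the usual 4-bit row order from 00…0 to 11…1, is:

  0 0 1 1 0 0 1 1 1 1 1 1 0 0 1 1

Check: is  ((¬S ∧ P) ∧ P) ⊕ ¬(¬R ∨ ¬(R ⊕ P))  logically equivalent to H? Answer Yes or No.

No

Evaluate ((¬S ∧ P) ∧ P) ⊕ ¬(¬R ∨ ¬(R ⊕ P)) on each row and compare to H:
  P=0, Q=0, R=0, S=0: formula gives 0, H = 0 ✓
  P=0, Q=0, R=0, S=1: formula gives 0, H = 0 ✓
  P=0, Q=0, R=1, S=0: formula gives 1, H = 1 ✓
  P=0, Q=0, R=1, S=1: formula gives 1, H = 1 ✓
  …
  P=1, Q=0, R=0, S=1: formula gives 0, but H = 1 ✗
Since they disagree at (1,0,0,1), the expression is not a correct formula for H.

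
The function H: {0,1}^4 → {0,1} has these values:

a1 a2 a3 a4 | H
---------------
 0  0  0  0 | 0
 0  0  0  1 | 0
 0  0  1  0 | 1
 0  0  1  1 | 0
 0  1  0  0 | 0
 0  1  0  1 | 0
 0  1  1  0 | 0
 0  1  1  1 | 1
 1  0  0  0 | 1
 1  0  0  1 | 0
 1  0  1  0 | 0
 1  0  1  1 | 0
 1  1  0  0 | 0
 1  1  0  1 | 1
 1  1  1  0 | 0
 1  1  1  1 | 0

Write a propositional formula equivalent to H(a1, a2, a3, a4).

H(a1, a2, a3, a4) = (((((~a1 & ~a2) & a3) & ~a4) | (((~a1 & a2) & a3) & a4)) | (((a1 & ~a2) & ~a3) & ~a4)) | (((a1 & a2) & ~a3) & a4)

Collect the rows where H=1 — (0,0,1,0), (0,1,1,1), (1,0,0,0), (1,1,0,1) — and write one minterm per row: ¬a1·¬a2·a3·¬a4, ¬a1·a2·a3·a4, a1·¬a2·¬a3·¬a4, a1·a2·¬a3·a4. Their union (logical OR) reproduces the table exactly.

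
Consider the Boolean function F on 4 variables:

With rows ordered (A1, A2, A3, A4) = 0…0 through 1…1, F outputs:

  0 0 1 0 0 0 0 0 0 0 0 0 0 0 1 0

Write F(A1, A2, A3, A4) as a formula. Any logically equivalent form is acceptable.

F=1 on 2 inputs: (0,0,1,0), (1,1,1,0). Reading each as a conjunction of literals (¬A1·¬A2·A3·¬A4, A1·A2·A3·¬A4) and taking the OR gives the canonical DNF.

F(A1, A2, A3, A4) = (((A1' · A2') · A3) · A4') + (((A1 · A2) · A3) · A4')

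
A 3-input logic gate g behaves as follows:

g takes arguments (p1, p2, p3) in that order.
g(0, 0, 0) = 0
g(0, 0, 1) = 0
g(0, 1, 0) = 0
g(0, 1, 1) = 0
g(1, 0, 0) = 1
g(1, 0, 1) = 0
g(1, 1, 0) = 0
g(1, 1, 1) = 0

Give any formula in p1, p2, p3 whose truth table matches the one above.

g is 1 on exactly one input, (1,0,0), whose minterm is p1·¬p2·¬p3. So g is just that conjunction.

g(p1, p2, p3) = (p1 · p2') · p3'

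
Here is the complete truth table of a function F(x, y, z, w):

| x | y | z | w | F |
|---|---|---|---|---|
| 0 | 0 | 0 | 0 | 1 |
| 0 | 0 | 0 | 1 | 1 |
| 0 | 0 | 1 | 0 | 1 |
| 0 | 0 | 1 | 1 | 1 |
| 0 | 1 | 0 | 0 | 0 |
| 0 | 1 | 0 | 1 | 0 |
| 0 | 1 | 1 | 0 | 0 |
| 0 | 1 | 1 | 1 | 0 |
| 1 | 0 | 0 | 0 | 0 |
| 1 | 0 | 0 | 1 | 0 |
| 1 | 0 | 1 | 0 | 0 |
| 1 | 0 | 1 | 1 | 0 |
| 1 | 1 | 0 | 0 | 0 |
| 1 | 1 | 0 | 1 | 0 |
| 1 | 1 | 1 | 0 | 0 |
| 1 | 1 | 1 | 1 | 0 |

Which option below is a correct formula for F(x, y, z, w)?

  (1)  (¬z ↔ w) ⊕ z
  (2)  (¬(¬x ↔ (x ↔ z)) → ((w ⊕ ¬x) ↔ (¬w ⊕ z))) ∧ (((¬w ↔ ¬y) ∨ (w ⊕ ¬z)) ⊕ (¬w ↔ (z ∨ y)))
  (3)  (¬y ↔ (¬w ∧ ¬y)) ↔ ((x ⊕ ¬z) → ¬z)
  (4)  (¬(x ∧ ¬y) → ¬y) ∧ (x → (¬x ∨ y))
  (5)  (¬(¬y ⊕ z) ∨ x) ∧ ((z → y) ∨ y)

(1) disagrees with F on (0,0,0,0) (formula → 0, table → 1); rule it out.
(2) disagrees with F on (0,0,1,0) (formula → 0, table → 1); rule it out.
(3) disagrees with F on (0,0,0,1) (formula → 0, table → 1); rule it out.
(5) disagrees with F on (0,0,0,0) (formula → 0, table → 1); rule it out.
That leaves (4). Evaluating it on every row reproduces the table of F exactly.

4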